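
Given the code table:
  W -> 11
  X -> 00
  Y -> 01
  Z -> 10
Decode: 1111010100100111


Decoding:
11 -> W
11 -> W
01 -> Y
01 -> Y
00 -> X
10 -> Z
01 -> Y
11 -> W


Result: WWYYXZYW


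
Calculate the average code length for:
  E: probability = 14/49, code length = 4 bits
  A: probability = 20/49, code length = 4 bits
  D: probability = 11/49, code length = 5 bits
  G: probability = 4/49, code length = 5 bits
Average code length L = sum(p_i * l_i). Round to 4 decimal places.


Weighted contributions p_i * l_i:
  E: (14/49) * 4 = 56/49
  A: (20/49) * 4 = 80/49
  D: (11/49) * 5 = 55/49
  G: (4/49) * 5 = 20/49
Sum = (56 + 80 + 55 + 20)/49 = 211/49

L = 211/49 = 4.3061 bits/symbol


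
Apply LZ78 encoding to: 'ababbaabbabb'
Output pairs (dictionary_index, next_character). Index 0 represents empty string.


LZ78 encoding steps:
Dictionary: {0: ''}
Step 1: w='' (idx 0), next='a' -> output (0, 'a'), add 'a' as idx 1
Step 2: w='' (idx 0), next='b' -> output (0, 'b'), add 'b' as idx 2
Step 3: w='a' (idx 1), next='b' -> output (1, 'b'), add 'ab' as idx 3
Step 4: w='b' (idx 2), next='a' -> output (2, 'a'), add 'ba' as idx 4
Step 5: w='ab' (idx 3), next='b' -> output (3, 'b'), add 'abb' as idx 5
Step 6: w='abb' (idx 5), end of input -> output (5, '')


Encoded: [(0, 'a'), (0, 'b'), (1, 'b'), (2, 'a'), (3, 'b'), (5, '')]


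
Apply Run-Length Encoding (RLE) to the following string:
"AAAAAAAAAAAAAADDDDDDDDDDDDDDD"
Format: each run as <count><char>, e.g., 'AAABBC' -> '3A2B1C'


Scanning runs left to right:
  i=0: run of 'A' x 14 -> '14A'
  i=14: run of 'D' x 15 -> '15D'

RLE = 14A15D


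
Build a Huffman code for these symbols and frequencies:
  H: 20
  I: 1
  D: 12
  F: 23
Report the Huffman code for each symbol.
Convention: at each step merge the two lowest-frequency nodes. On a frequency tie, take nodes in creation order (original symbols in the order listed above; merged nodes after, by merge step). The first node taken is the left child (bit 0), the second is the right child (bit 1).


Huffman tree construction:
Step 1: Merge I(1) + D(12) = 13
Step 2: Merge (I+D)(13) + H(20) = 33
Step 3: Merge F(23) + ((I+D)+H)(33) = 56
Read each symbol's code off the tree from the root (left child = 0, right child = 1).

Codes:
  H: 11 (length 2)
  I: 100 (length 3)
  D: 101 (length 3)
  F: 0 (length 1)
Average code length: 102/56 = 1.8214 bits/symbol


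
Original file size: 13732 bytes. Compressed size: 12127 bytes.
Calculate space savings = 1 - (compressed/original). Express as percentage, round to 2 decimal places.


ratio = compressed/original = 12127/13732 = 0.88312
savings = 1 - ratio = 1 - 0.88312 = 0.11688
as a percentage: 0.11688 * 100 = 11.69%

Space savings = 1 - 12127/13732 = 11.69%


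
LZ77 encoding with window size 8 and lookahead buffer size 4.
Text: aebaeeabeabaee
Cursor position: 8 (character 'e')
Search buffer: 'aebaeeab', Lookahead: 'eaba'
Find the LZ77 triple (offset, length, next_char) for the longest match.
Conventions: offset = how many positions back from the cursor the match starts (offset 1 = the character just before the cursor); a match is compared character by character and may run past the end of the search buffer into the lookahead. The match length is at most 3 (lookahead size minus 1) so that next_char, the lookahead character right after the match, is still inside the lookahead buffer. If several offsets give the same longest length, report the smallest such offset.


Try each offset into the search buffer:
  offset=1 (pos 7, char 'b'): match length 0
  offset=2 (pos 6, char 'a'): match length 0
  offset=3 (pos 5, char 'e'): match length 3
  offset=4 (pos 4, char 'e'): match length 1
  offset=5 (pos 3, char 'a'): match length 0
  offset=6 (pos 2, char 'b'): match length 0
  offset=7 (pos 1, char 'e'): match length 1
  offset=8 (pos 0, char 'a'): match length 0
Longest match has length 3 at offset 3.
next_char = character at position 8 + 3 = 11 -> 'a'

Best match: offset=3, length=3 (matching 'eab' starting at position 5)
LZ77 triple: (3, 3, 'a')


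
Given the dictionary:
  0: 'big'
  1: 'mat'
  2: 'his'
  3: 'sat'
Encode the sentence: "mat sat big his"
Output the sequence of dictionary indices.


Look up each word in the dictionary:
  'mat' -> 1
  'sat' -> 3
  'big' -> 0
  'his' -> 2

Encoded: [1, 3, 0, 2]


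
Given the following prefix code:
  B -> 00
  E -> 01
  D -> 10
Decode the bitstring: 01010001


Decoding step by step:
Bits 01 -> E
Bits 01 -> E
Bits 00 -> B
Bits 01 -> E


Decoded message: EEBE


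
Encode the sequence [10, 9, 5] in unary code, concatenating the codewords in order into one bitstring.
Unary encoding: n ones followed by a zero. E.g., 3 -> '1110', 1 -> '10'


Encode each number as n ones followed by a terminating 0:
  10 -> 11111111110 (11 bits)
  9 -> 1111111110 (10 bits)
  5 -> 111110 (6 bits)
Total length = 11 + 10 + 6 = 27 bits.

Unary([10, 9, 5]) = 111111111101111111110111110 (27 bits)


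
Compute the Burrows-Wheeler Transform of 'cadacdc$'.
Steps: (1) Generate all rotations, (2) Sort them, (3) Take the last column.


Rotations (sorted):
  0: $cadacdc -> last char: c
  1: acdc$cad -> last char: d
  2: adacdc$c -> last char: c
  3: c$cadacd -> last char: d
  4: cadacdc$ -> last char: $
  5: cdc$cada -> last char: a
  6: dacdc$ca -> last char: a
  7: dc$cadac -> last char: c


BWT = cdcd$aac


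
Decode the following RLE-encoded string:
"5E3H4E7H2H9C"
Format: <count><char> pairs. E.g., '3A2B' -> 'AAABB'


Expanding each <count><char> pair:
  5E -> 'EEEEE'
  3H -> 'HHH'
  4E -> 'EEEE'
  7H -> 'HHHHHHH'
  2H -> 'HH'
  9C -> 'CCCCCCCCC'

Decoded = EEEEEHHHEEEEHHHHHHHHHCCCCCCCCC


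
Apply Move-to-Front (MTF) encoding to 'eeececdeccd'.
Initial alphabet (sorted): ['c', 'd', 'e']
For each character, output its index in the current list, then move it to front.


MTF encoding:
'e': index 2 in ['c', 'd', 'e'] -> ['e', 'c', 'd']
'e': index 0 in ['e', 'c', 'd'] -> ['e', 'c', 'd']
'e': index 0 in ['e', 'c', 'd'] -> ['e', 'c', 'd']
'c': index 1 in ['e', 'c', 'd'] -> ['c', 'e', 'd']
'e': index 1 in ['c', 'e', 'd'] -> ['e', 'c', 'd']
'c': index 1 in ['e', 'c', 'd'] -> ['c', 'e', 'd']
'd': index 2 in ['c', 'e', 'd'] -> ['d', 'c', 'e']
'e': index 2 in ['d', 'c', 'e'] -> ['e', 'd', 'c']
'c': index 2 in ['e', 'd', 'c'] -> ['c', 'e', 'd']
'c': index 0 in ['c', 'e', 'd'] -> ['c', 'e', 'd']
'd': index 2 in ['c', 'e', 'd'] -> ['d', 'c', 'e']


Output: [2, 0, 0, 1, 1, 1, 2, 2, 2, 0, 2]


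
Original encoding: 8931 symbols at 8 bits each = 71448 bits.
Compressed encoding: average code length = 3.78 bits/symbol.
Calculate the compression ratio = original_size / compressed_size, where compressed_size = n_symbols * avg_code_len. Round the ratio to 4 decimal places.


original_size = n_symbols * orig_bits = 8931 * 8 = 71448 bits
compressed_size = n_symbols * avg_code_len = 8931 * 3.78 = 33759.18 bits
ratio = original_size / compressed_size = 71448 / 33759.18 = 2.1164

Compression ratio = 2.1164


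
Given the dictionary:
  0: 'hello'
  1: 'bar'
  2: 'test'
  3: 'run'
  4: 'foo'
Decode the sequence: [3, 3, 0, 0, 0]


Look up each index in the dictionary:
  3 -> 'run'
  3 -> 'run'
  0 -> 'hello'
  0 -> 'hello'
  0 -> 'hello'

Decoded: "run run hello hello hello"


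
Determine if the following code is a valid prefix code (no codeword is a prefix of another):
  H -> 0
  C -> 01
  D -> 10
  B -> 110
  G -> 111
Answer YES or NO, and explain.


Checking each pair (does one codeword prefix another?):
  H='0' vs C='01': prefix -- VIOLATION

NO -- this is NOT a valid prefix code. H (0) is a prefix of C (01).


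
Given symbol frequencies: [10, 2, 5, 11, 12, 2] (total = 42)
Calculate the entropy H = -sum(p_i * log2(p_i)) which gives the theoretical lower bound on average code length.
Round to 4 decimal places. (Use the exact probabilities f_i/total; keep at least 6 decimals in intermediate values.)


Per-symbol terms -p_i * log2(p_i) with p_i = f_i/42:
  p = 10/42 = 0.238095: log2(p) = -2.070389, -p*log2(p) = 0.492950
  p = 2/42 = 0.047619: log2(p) = -4.392317, -p*log2(p) = 0.209158
  p = 5/42 = 0.119048: log2(p) = -3.070389, -p*log2(p) = 0.365523
  p = 11/42 = 0.261905: log2(p) = -1.932886, -p*log2(p) = 0.506232
  p = 12/42 = 0.285714: log2(p) = -1.807355, -p*log2(p) = 0.516387
  p = 2/42 = 0.047619: log2(p) = -4.392317, -p*log2(p) = 0.209158
H = 0.492950 + 0.209158 + 0.365523 + 0.506232 + 0.516387 + 0.209158 = 2.299408

H = 2.2994 bits/symbol


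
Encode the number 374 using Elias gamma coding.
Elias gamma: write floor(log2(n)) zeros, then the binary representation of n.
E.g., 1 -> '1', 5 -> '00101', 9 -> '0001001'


num_bits = floor(log2(374)) + 1 = 9
leading_zeros = num_bits - 1 = 8
binary(374) = 101110110

Elias gamma(374) = '00000000' + '101110110' = 00000000101110110 (17 bits)


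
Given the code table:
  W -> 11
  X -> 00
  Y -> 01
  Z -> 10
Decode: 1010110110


Decoding:
10 -> Z
10 -> Z
11 -> W
01 -> Y
10 -> Z


Result: ZZWYZ


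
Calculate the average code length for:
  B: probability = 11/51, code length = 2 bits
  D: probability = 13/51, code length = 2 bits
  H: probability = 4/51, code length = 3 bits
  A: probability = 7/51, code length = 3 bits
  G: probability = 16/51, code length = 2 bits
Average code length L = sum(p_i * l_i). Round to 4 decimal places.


Weighted contributions p_i * l_i:
  B: (11/51) * 2 = 22/51
  D: (13/51) * 2 = 26/51
  H: (4/51) * 3 = 12/51
  A: (7/51) * 3 = 21/51
  G: (16/51) * 2 = 32/51
Sum = (22 + 26 + 12 + 21 + 32)/51 = 113/51

L = 113/51 = 2.2157 bits/symbol


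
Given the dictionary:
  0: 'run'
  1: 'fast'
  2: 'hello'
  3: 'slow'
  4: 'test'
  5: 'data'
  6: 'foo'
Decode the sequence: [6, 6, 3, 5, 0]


Look up each index in the dictionary:
  6 -> 'foo'
  6 -> 'foo'
  3 -> 'slow'
  5 -> 'data'
  0 -> 'run'

Decoded: "foo foo slow data run"


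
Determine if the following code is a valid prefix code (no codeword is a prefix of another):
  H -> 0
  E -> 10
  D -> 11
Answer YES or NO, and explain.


Checking each pair (does one codeword prefix another?):
  H='0' vs E='10': no prefix
  H='0' vs D='11': no prefix
  E='10' vs H='0': no prefix
  E='10' vs D='11': no prefix
  D='11' vs H='0': no prefix
  D='11' vs E='10': no prefix
No violation found over all pairs.

YES -- this is a valid prefix code. No codeword is a prefix of any other codeword.


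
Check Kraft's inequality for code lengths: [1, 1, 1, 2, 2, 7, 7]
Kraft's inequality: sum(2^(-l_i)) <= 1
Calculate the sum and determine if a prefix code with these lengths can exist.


Sum = 2^(-1) + 2^(-1) + 2^(-1) + 2^(-2) + 2^(-2) + 2^(-7) + 2^(-7)
    = 0.5 + 0.5 + 0.5 + 0.25 + 0.25 + 0.0078125 + 0.0078125
    = 258/128 = 2.015625
Since 2.015625 > 1, Kraft's inequality is NOT satisfied.
A prefix code with these lengths CANNOT exist.

Kraft sum = 2.015625. Not satisfied.


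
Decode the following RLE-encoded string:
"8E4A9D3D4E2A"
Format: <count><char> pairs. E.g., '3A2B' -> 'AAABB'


Expanding each <count><char> pair:
  8E -> 'EEEEEEEE'
  4A -> 'AAAA'
  9D -> 'DDDDDDDDD'
  3D -> 'DDD'
  4E -> 'EEEE'
  2A -> 'AA'

Decoded = EEEEEEEEAAAADDDDDDDDDDDDEEEEAA


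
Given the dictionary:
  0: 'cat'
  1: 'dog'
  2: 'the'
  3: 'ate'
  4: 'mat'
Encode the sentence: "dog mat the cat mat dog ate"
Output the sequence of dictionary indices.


Look up each word in the dictionary:
  'dog' -> 1
  'mat' -> 4
  'the' -> 2
  'cat' -> 0
  'mat' -> 4
  'dog' -> 1
  'ate' -> 3

Encoded: [1, 4, 2, 0, 4, 1, 3]


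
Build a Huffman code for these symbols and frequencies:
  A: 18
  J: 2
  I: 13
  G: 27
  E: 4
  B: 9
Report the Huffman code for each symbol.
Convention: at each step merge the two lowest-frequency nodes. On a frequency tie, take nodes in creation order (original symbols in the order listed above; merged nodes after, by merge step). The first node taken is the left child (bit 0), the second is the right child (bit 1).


Huffman tree construction:
Step 1: Merge J(2) + E(4) = 6
Step 2: Merge (J+E)(6) + B(9) = 15
Step 3: Merge I(13) + ((J+E)+B)(15) = 28
Step 4: Merge A(18) + G(27) = 45
Step 5: Merge (I+((J+E)+B))(28) + (A+G)(45) = 73
Read each symbol's code off the tree from the root (left child = 0, right child = 1).

Codes:
  A: 10 (length 2)
  J: 0100 (length 4)
  I: 00 (length 2)
  G: 11 (length 2)
  E: 0101 (length 4)
  B: 011 (length 3)
Average code length: 167/73 = 2.2877 bits/symbol


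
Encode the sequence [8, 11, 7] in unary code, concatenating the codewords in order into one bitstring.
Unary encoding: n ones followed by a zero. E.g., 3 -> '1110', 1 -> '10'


Encode each number as n ones followed by a terminating 0:
  8 -> 111111110 (9 bits)
  11 -> 111111111110 (12 bits)
  7 -> 11111110 (8 bits)
Total length = 9 + 12 + 8 = 29 bits.

Unary([8, 11, 7]) = 11111111011111111111011111110 (29 bits)


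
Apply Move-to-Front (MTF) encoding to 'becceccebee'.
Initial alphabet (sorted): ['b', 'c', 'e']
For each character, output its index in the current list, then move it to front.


MTF encoding:
'b': index 0 in ['b', 'c', 'e'] -> ['b', 'c', 'e']
'e': index 2 in ['b', 'c', 'e'] -> ['e', 'b', 'c']
'c': index 2 in ['e', 'b', 'c'] -> ['c', 'e', 'b']
'c': index 0 in ['c', 'e', 'b'] -> ['c', 'e', 'b']
'e': index 1 in ['c', 'e', 'b'] -> ['e', 'c', 'b']
'c': index 1 in ['e', 'c', 'b'] -> ['c', 'e', 'b']
'c': index 0 in ['c', 'e', 'b'] -> ['c', 'e', 'b']
'e': index 1 in ['c', 'e', 'b'] -> ['e', 'c', 'b']
'b': index 2 in ['e', 'c', 'b'] -> ['b', 'e', 'c']
'e': index 1 in ['b', 'e', 'c'] -> ['e', 'b', 'c']
'e': index 0 in ['e', 'b', 'c'] -> ['e', 'b', 'c']


Output: [0, 2, 2, 0, 1, 1, 0, 1, 2, 1, 0]


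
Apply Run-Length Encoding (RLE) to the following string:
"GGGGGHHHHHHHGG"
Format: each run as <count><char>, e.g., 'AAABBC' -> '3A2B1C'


Scanning runs left to right:
  i=0: run of 'G' x 5 -> '5G'
  i=5: run of 'H' x 7 -> '7H'
  i=12: run of 'G' x 2 -> '2G'

RLE = 5G7H2G


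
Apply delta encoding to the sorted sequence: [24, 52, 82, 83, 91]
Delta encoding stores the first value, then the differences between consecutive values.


First value: 24
Deltas:
  52 - 24 = 28
  82 - 52 = 30
  83 - 82 = 1
  91 - 83 = 8


Delta encoded: [24, 28, 30, 1, 8]


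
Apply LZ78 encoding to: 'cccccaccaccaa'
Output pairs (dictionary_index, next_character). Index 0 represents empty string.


LZ78 encoding steps:
Dictionary: {0: ''}
Step 1: w='' (idx 0), next='c' -> output (0, 'c'), add 'c' as idx 1
Step 2: w='c' (idx 1), next='c' -> output (1, 'c'), add 'cc' as idx 2
Step 3: w='cc' (idx 2), next='a' -> output (2, 'a'), add 'cca' as idx 3
Step 4: w='cca' (idx 3), next='c' -> output (3, 'c'), add 'ccac' as idx 4
Step 5: w='c' (idx 1), next='a' -> output (1, 'a'), add 'ca' as idx 5
Step 6: w='' (idx 0), next='a' -> output (0, 'a'), add 'a' as idx 6


Encoded: [(0, 'c'), (1, 'c'), (2, 'a'), (3, 'c'), (1, 'a'), (0, 'a')]


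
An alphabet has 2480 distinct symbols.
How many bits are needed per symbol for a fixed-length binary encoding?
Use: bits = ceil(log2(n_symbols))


log2(2480) = 11.2761
Bracket: 2^11 = 2048 < 2480 <= 2^12 = 4096
So ceil(log2(2480)) = 12

bits = ceil(log2(2480)) = ceil(11.2761) = 12 bits


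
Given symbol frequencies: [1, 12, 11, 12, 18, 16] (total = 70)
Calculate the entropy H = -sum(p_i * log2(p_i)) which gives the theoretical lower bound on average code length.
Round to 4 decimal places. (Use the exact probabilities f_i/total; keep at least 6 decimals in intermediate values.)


Per-symbol terms -p_i * log2(p_i) with p_i = f_i/70:
  p = 1/70 = 0.014286: log2(p) = -6.129283, -p*log2(p) = 0.087561
  p = 12/70 = 0.171429: log2(p) = -2.544321, -p*log2(p) = 0.436169
  p = 11/70 = 0.157143: log2(p) = -2.669851, -p*log2(p) = 0.419548
  p = 12/70 = 0.171429: log2(p) = -2.544321, -p*log2(p) = 0.436169
  p = 18/70 = 0.257143: log2(p) = -1.959358, -p*log2(p) = 0.503835
  p = 16/70 = 0.228571: log2(p) = -2.129283, -p*log2(p) = 0.486693
H = 0.087561 + 0.436169 + 0.419548 + 0.436169 + 0.503835 + 0.486693 = 2.369975

H = 2.37 bits/symbol


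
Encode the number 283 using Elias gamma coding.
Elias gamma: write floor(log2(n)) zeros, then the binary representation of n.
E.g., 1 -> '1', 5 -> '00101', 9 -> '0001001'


num_bits = floor(log2(283)) + 1 = 9
leading_zeros = num_bits - 1 = 8
binary(283) = 100011011

Elias gamma(283) = '00000000' + '100011011' = 00000000100011011 (17 bits)


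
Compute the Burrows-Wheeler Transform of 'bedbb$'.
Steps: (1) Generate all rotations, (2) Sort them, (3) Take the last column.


Rotations (sorted):
  0: $bedbb -> last char: b
  1: b$bedb -> last char: b
  2: bb$bed -> last char: d
  3: bedbb$ -> last char: $
  4: dbb$be -> last char: e
  5: edbb$b -> last char: b


BWT = bbd$eb


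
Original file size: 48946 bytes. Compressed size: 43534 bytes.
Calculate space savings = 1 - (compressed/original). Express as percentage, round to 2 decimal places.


ratio = compressed/original = 43534/48946 = 0.889429
savings = 1 - ratio = 1 - 0.889429 = 0.110571
as a percentage: 0.110571 * 100 = 11.06%

Space savings = 1 - 43534/48946 = 11.06%


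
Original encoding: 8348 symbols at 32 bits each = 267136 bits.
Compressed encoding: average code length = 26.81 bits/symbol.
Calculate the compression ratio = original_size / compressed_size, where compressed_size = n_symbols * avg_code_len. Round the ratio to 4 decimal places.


original_size = n_symbols * orig_bits = 8348 * 32 = 267136 bits
compressed_size = n_symbols * avg_code_len = 8348 * 26.81 = 223809.88 bits
ratio = original_size / compressed_size = 267136 / 223809.88 = 1.1936

Compression ratio = 1.1936


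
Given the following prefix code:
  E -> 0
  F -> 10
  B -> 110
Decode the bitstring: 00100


Decoding step by step:
Bits 0 -> E
Bits 0 -> E
Bits 10 -> F
Bits 0 -> E


Decoded message: EEFE


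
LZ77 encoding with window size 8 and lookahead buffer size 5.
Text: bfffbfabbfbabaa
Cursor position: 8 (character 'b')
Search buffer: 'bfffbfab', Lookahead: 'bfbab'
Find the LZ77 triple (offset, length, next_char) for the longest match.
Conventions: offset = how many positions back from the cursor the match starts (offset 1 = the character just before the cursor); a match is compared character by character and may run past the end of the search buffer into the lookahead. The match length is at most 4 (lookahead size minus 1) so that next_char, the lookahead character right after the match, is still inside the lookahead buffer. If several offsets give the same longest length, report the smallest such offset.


Try each offset into the search buffer:
  offset=1 (pos 7, char 'b'): match length 1
  offset=2 (pos 6, char 'a'): match length 0
  offset=3 (pos 5, char 'f'): match length 0
  offset=4 (pos 4, char 'b'): match length 2
  offset=5 (pos 3, char 'f'): match length 0
  offset=6 (pos 2, char 'f'): match length 0
  offset=7 (pos 1, char 'f'): match length 0
  offset=8 (pos 0, char 'b'): match length 2
Longest match has length 2, found at offsets 4, 8; take the smallest, offset 4.
next_char = character at position 8 + 2 = 10 -> 'b'

Best match: offset=4, length=2 (matching 'bf' starting at position 4)
LZ77 triple: (4, 2, 'b')


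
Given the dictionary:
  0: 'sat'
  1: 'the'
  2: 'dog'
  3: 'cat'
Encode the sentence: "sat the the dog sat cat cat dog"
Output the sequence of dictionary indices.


Look up each word in the dictionary:
  'sat' -> 0
  'the' -> 1
  'the' -> 1
  'dog' -> 2
  'sat' -> 0
  'cat' -> 3
  'cat' -> 3
  'dog' -> 2

Encoded: [0, 1, 1, 2, 0, 3, 3, 2]


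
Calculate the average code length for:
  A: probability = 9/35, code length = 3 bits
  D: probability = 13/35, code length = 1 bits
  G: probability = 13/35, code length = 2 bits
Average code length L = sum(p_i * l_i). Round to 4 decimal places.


Weighted contributions p_i * l_i:
  A: (9/35) * 3 = 27/35
  D: (13/35) * 1 = 13/35
  G: (13/35) * 2 = 26/35
Sum = (27 + 13 + 26)/35 = 66/35

L = 66/35 = 1.8857 bits/symbol


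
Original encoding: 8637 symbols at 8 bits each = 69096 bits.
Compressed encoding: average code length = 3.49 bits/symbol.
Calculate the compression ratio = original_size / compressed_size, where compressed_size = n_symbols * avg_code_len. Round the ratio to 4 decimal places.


original_size = n_symbols * orig_bits = 8637 * 8 = 69096 bits
compressed_size = n_symbols * avg_code_len = 8637 * 3.49 = 30143.13 bits
ratio = original_size / compressed_size = 69096 / 30143.13 = 2.2923

Compression ratio = 2.2923


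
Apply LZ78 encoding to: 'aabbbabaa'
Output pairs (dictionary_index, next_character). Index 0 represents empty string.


LZ78 encoding steps:
Dictionary: {0: ''}
Step 1: w='' (idx 0), next='a' -> output (0, 'a'), add 'a' as idx 1
Step 2: w='a' (idx 1), next='b' -> output (1, 'b'), add 'ab' as idx 2
Step 3: w='' (idx 0), next='b' -> output (0, 'b'), add 'b' as idx 3
Step 4: w='b' (idx 3), next='a' -> output (3, 'a'), add 'ba' as idx 4
Step 5: w='ba' (idx 4), next='a' -> output (4, 'a'), add 'baa' as idx 5


Encoded: [(0, 'a'), (1, 'b'), (0, 'b'), (3, 'a'), (4, 'a')]


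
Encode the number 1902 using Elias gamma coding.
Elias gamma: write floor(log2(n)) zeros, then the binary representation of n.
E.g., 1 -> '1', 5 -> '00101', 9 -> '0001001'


num_bits = floor(log2(1902)) + 1 = 11
leading_zeros = num_bits - 1 = 10
binary(1902) = 11101101110

Elias gamma(1902) = '0000000000' + '11101101110' = 000000000011101101110 (21 bits)


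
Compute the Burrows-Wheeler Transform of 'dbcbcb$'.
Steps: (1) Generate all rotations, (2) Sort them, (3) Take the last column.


Rotations (sorted):
  0: $dbcbcb -> last char: b
  1: b$dbcbc -> last char: c
  2: bcb$dbc -> last char: c
  3: bcbcb$d -> last char: d
  4: cb$dbcb -> last char: b
  5: cbcb$db -> last char: b
  6: dbcbcb$ -> last char: $


BWT = bccdbb$


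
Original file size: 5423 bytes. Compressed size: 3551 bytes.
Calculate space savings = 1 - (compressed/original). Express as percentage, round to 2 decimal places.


ratio = compressed/original = 3551/5423 = 0.654804
savings = 1 - ratio = 1 - 0.654804 = 0.345196
as a percentage: 0.345196 * 100 = 34.52%

Space savings = 1 - 3551/5423 = 34.52%


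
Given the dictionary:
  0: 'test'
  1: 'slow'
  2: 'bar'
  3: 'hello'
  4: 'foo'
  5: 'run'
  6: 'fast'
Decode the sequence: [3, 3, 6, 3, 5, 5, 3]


Look up each index in the dictionary:
  3 -> 'hello'
  3 -> 'hello'
  6 -> 'fast'
  3 -> 'hello'
  5 -> 'run'
  5 -> 'run'
  3 -> 'hello'

Decoded: "hello hello fast hello run run hello"


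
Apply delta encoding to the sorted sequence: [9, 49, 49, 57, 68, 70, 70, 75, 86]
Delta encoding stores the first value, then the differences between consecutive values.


First value: 9
Deltas:
  49 - 9 = 40
  49 - 49 = 0
  57 - 49 = 8
  68 - 57 = 11
  70 - 68 = 2
  70 - 70 = 0
  75 - 70 = 5
  86 - 75 = 11


Delta encoded: [9, 40, 0, 8, 11, 2, 0, 5, 11]


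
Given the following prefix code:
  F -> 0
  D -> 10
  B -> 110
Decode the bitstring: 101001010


Decoding step by step:
Bits 10 -> D
Bits 10 -> D
Bits 0 -> F
Bits 10 -> D
Bits 10 -> D


Decoded message: DDFDD


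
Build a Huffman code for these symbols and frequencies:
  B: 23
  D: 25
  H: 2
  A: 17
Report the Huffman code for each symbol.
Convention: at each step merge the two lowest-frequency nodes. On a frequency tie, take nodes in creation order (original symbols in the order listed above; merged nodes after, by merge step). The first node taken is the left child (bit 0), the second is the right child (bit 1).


Huffman tree construction:
Step 1: Merge H(2) + A(17) = 19
Step 2: Merge (H+A)(19) + B(23) = 42
Step 3: Merge D(25) + ((H+A)+B)(42) = 67
Read each symbol's code off the tree from the root (left child = 0, right child = 1).

Codes:
  B: 11 (length 2)
  D: 0 (length 1)
  H: 100 (length 3)
  A: 101 (length 3)
Average code length: 128/67 = 1.9104 bits/symbol


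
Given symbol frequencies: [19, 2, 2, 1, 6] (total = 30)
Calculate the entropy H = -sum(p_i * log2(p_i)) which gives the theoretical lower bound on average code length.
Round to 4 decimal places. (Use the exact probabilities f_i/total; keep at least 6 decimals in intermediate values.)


Per-symbol terms -p_i * log2(p_i) with p_i = f_i/30:
  p = 19/30 = 0.633333: log2(p) = -0.658963, -p*log2(p) = 0.417343
  p = 2/30 = 0.066667: log2(p) = -3.906891, -p*log2(p) = 0.260459
  p = 2/30 = 0.066667: log2(p) = -3.906891, -p*log2(p) = 0.260459
  p = 1/30 = 0.033333: log2(p) = -4.906891, -p*log2(p) = 0.163563
  p = 6/30 = 0.200000: log2(p) = -2.321928, -p*log2(p) = 0.464386
H = 0.417343 + 0.260459 + 0.260459 + 0.163563 + 0.464386 = 1.566210

H = 1.5662 bits/symbol


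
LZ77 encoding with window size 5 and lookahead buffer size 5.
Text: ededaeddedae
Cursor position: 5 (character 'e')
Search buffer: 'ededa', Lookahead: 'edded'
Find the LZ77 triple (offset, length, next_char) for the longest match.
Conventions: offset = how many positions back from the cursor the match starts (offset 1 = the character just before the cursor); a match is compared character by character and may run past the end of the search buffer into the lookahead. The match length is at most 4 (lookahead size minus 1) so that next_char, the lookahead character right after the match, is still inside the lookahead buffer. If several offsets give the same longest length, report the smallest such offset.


Try each offset into the search buffer:
  offset=1 (pos 4, char 'a'): match length 0
  offset=2 (pos 3, char 'd'): match length 0
  offset=3 (pos 2, char 'e'): match length 2
  offset=4 (pos 1, char 'd'): match length 0
  offset=5 (pos 0, char 'e'): match length 2
Longest match has length 2, found at offsets 3, 5; take the smallest, offset 3.
next_char = character at position 5 + 2 = 7 -> 'd'

Best match: offset=3, length=2 (matching 'ed' starting at position 2)
LZ77 triple: (3, 2, 'd')


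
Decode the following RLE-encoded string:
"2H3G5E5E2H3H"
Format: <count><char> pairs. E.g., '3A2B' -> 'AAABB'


Expanding each <count><char> pair:
  2H -> 'HH'
  3G -> 'GGG'
  5E -> 'EEEEE'
  5E -> 'EEEEE'
  2H -> 'HH'
  3H -> 'HHH'

Decoded = HHGGGEEEEEEEEEEHHHHH


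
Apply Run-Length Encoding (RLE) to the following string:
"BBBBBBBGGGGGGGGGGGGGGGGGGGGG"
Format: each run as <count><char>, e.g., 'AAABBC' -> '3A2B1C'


Scanning runs left to right:
  i=0: run of 'B' x 7 -> '7B'
  i=7: run of 'G' x 21 -> '21G'

RLE = 7B21G


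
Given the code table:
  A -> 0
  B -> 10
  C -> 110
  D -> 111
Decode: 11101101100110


Decoding:
111 -> D
0 -> A
110 -> C
110 -> C
0 -> A
110 -> C


Result: DACCAC


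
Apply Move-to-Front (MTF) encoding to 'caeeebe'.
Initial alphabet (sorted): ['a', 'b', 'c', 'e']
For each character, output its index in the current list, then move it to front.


MTF encoding:
'c': index 2 in ['a', 'b', 'c', 'e'] -> ['c', 'a', 'b', 'e']
'a': index 1 in ['c', 'a', 'b', 'e'] -> ['a', 'c', 'b', 'e']
'e': index 3 in ['a', 'c', 'b', 'e'] -> ['e', 'a', 'c', 'b']
'e': index 0 in ['e', 'a', 'c', 'b'] -> ['e', 'a', 'c', 'b']
'e': index 0 in ['e', 'a', 'c', 'b'] -> ['e', 'a', 'c', 'b']
'b': index 3 in ['e', 'a', 'c', 'b'] -> ['b', 'e', 'a', 'c']
'e': index 1 in ['b', 'e', 'a', 'c'] -> ['e', 'b', 'a', 'c']


Output: [2, 1, 3, 0, 0, 3, 1]


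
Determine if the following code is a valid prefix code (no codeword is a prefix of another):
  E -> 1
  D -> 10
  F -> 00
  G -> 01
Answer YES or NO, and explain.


Checking each pair (does one codeword prefix another?):
  E='1' vs D='10': prefix -- VIOLATION

NO -- this is NOT a valid prefix code. E (1) is a prefix of D (10).


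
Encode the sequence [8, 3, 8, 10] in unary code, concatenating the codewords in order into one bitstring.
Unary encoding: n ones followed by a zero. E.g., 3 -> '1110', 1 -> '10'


Encode each number as n ones followed by a terminating 0:
  8 -> 111111110 (9 bits)
  3 -> 1110 (4 bits)
  8 -> 111111110 (9 bits)
  10 -> 11111111110 (11 bits)
Total length = 9 + 4 + 9 + 11 = 33 bits.

Unary([8, 3, 8, 10]) = 111111110111011111111011111111110 (33 bits)


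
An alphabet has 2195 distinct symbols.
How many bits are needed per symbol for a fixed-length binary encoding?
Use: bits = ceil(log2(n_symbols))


log2(2195) = 11.1
Bracket: 2^11 = 2048 < 2195 <= 2^12 = 4096
So ceil(log2(2195)) = 12

bits = ceil(log2(2195)) = ceil(11.1) = 12 bits


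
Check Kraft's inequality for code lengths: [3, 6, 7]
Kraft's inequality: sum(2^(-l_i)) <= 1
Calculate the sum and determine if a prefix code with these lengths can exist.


Sum = 2^(-3) + 2^(-6) + 2^(-7)
    = 0.125 + 0.015625 + 0.0078125
    = 19/128 = 0.1484375
Since 0.1484375 <= 1, Kraft's inequality IS satisfied.
A prefix code with these lengths CAN exist.

Kraft sum = 0.1484375. Satisfied.


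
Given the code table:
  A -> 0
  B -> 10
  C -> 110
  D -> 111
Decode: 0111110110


Decoding:
0 -> A
111 -> D
110 -> C
110 -> C


Result: ADCC


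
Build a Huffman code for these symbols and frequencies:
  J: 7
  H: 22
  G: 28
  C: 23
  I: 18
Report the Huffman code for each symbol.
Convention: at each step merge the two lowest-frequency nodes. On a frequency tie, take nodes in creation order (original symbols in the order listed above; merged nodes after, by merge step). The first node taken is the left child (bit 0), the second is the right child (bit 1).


Huffman tree construction:
Step 1: Merge J(7) + I(18) = 25
Step 2: Merge H(22) + C(23) = 45
Step 3: Merge (J+I)(25) + G(28) = 53
Step 4: Merge (H+C)(45) + ((J+I)+G)(53) = 98
Read each symbol's code off the tree from the root (left child = 0, right child = 1).

Codes:
  J: 100 (length 3)
  H: 00 (length 2)
  G: 11 (length 2)
  C: 01 (length 2)
  I: 101 (length 3)
Average code length: 221/98 = 2.2551 bits/symbol


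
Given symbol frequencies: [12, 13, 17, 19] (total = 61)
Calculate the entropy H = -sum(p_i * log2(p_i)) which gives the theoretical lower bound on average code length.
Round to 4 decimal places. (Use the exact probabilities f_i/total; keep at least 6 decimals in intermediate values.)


Per-symbol terms -p_i * log2(p_i) with p_i = f_i/61:
  p = 12/61 = 0.196721: log2(p) = -2.345775, -p*log2(p) = 0.461464
  p = 13/61 = 0.213115: log2(p) = -2.230298, -p*log2(p) = 0.475309
  p = 17/61 = 0.278689: log2(p) = -1.843274, -p*log2(p) = 0.513699
  p = 19/61 = 0.311475: log2(p) = -1.682810, -p*log2(p) = 0.524154
H = 0.461464 + 0.475309 + 0.513699 + 0.524154 = 1.974626

H = 1.9746 bits/symbol


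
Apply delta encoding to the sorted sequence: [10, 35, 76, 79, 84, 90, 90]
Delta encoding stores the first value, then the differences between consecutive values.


First value: 10
Deltas:
  35 - 10 = 25
  76 - 35 = 41
  79 - 76 = 3
  84 - 79 = 5
  90 - 84 = 6
  90 - 90 = 0


Delta encoded: [10, 25, 41, 3, 5, 6, 0]


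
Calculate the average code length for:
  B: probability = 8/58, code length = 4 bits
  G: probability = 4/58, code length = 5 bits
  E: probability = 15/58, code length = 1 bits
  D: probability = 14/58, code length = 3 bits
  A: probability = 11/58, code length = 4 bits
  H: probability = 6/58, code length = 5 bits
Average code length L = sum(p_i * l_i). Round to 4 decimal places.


Weighted contributions p_i * l_i:
  B: (8/58) * 4 = 32/58
  G: (4/58) * 5 = 20/58
  E: (15/58) * 1 = 15/58
  D: (14/58) * 3 = 42/58
  A: (11/58) * 4 = 44/58
  H: (6/58) * 5 = 30/58
Sum = (32 + 20 + 15 + 42 + 44 + 30)/58 = 183/58

L = 183/58 = 3.1552 bits/symbol


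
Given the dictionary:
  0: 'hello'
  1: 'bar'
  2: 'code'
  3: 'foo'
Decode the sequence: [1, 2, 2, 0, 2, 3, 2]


Look up each index in the dictionary:
  1 -> 'bar'
  2 -> 'code'
  2 -> 'code'
  0 -> 'hello'
  2 -> 'code'
  3 -> 'foo'
  2 -> 'code'

Decoded: "bar code code hello code foo code"


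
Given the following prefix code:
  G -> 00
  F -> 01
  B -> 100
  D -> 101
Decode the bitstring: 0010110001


Decoding step by step:
Bits 00 -> G
Bits 101 -> D
Bits 100 -> B
Bits 01 -> F


Decoded message: GDBF


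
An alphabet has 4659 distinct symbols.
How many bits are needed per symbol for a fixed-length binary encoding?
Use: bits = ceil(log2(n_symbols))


log2(4659) = 12.1858
Bracket: 2^12 = 4096 < 4659 <= 2^13 = 8192
So ceil(log2(4659)) = 13

bits = ceil(log2(4659)) = ceil(12.1858) = 13 bits


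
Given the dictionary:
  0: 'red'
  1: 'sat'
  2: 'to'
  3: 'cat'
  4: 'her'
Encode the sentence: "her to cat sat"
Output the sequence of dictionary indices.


Look up each word in the dictionary:
  'her' -> 4
  'to' -> 2
  'cat' -> 3
  'sat' -> 1

Encoded: [4, 2, 3, 1]


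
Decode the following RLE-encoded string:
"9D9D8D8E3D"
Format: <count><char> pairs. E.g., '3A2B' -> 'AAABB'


Expanding each <count><char> pair:
  9D -> 'DDDDDDDDD'
  9D -> 'DDDDDDDDD'
  8D -> 'DDDDDDDD'
  8E -> 'EEEEEEEE'
  3D -> 'DDD'

Decoded = DDDDDDDDDDDDDDDDDDDDDDDDDDEEEEEEEEDDD


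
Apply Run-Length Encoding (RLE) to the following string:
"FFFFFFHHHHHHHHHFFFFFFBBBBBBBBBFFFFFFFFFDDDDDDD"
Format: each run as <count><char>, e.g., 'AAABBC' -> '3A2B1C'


Scanning runs left to right:
  i=0: run of 'F' x 6 -> '6F'
  i=6: run of 'H' x 9 -> '9H'
  i=15: run of 'F' x 6 -> '6F'
  i=21: run of 'B' x 9 -> '9B'
  i=30: run of 'F' x 9 -> '9F'
  i=39: run of 'D' x 7 -> '7D'

RLE = 6F9H6F9B9F7D


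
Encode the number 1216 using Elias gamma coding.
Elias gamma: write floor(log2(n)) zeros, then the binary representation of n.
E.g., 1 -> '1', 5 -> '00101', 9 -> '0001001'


num_bits = floor(log2(1216)) + 1 = 11
leading_zeros = num_bits - 1 = 10
binary(1216) = 10011000000

Elias gamma(1216) = '0000000000' + '10011000000' = 000000000010011000000 (21 bits)


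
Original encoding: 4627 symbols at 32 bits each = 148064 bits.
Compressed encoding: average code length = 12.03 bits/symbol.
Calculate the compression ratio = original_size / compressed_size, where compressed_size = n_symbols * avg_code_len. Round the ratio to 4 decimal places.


original_size = n_symbols * orig_bits = 4627 * 32 = 148064 bits
compressed_size = n_symbols * avg_code_len = 4627 * 12.03 = 55662.81 bits
ratio = original_size / compressed_size = 148064 / 55662.81 = 2.66

Compression ratio = 2.66


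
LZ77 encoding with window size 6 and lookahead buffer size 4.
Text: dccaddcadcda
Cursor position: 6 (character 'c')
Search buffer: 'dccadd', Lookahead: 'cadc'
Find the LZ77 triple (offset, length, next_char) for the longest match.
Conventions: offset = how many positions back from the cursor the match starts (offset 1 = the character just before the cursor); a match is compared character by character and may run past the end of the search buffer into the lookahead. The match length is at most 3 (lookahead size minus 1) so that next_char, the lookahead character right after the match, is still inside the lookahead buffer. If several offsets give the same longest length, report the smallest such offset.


Try each offset into the search buffer:
  offset=1 (pos 5, char 'd'): match length 0
  offset=2 (pos 4, char 'd'): match length 0
  offset=3 (pos 3, char 'a'): match length 0
  offset=4 (pos 2, char 'c'): match length 3
  offset=5 (pos 1, char 'c'): match length 1
  offset=6 (pos 0, char 'd'): match length 0
Longest match has length 3 at offset 4.
next_char = character at position 6 + 3 = 9 -> 'c'

Best match: offset=4, length=3 (matching 'cad' starting at position 2)
LZ77 triple: (4, 3, 'c')


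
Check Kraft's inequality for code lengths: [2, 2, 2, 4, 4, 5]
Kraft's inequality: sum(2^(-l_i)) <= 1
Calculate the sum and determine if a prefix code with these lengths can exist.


Sum = 2^(-2) + 2^(-2) + 2^(-2) + 2^(-4) + 2^(-4) + 2^(-5)
    = 0.25 + 0.25 + 0.25 + 0.0625 + 0.0625 + 0.03125
    = 29/32 = 0.90625
Since 0.90625 <= 1, Kraft's inequality IS satisfied.
A prefix code with these lengths CAN exist.

Kraft sum = 0.90625. Satisfied.


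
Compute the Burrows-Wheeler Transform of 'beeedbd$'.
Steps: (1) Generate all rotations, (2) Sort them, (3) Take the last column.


Rotations (sorted):
  0: $beeedbd -> last char: d
  1: bd$beeed -> last char: d
  2: beeedbd$ -> last char: $
  3: d$beeedb -> last char: b
  4: dbd$beee -> last char: e
  5: edbd$bee -> last char: e
  6: eedbd$be -> last char: e
  7: eeedbd$b -> last char: b


BWT = dd$beeeb


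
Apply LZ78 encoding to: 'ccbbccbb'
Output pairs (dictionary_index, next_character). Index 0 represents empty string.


LZ78 encoding steps:
Dictionary: {0: ''}
Step 1: w='' (idx 0), next='c' -> output (0, 'c'), add 'c' as idx 1
Step 2: w='c' (idx 1), next='b' -> output (1, 'b'), add 'cb' as idx 2
Step 3: w='' (idx 0), next='b' -> output (0, 'b'), add 'b' as idx 3
Step 4: w='c' (idx 1), next='c' -> output (1, 'c'), add 'cc' as idx 4
Step 5: w='b' (idx 3), next='b' -> output (3, 'b'), add 'bb' as idx 5


Encoded: [(0, 'c'), (1, 'b'), (0, 'b'), (1, 'c'), (3, 'b')]


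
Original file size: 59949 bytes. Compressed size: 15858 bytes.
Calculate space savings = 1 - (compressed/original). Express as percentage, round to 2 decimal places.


ratio = compressed/original = 15858/59949 = 0.264525
savings = 1 - ratio = 1 - 0.264525 = 0.735475
as a percentage: 0.735475 * 100 = 73.55%

Space savings = 1 - 15858/59949 = 73.55%


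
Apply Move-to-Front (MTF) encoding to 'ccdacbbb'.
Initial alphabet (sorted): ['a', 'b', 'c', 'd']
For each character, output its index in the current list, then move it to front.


MTF encoding:
'c': index 2 in ['a', 'b', 'c', 'd'] -> ['c', 'a', 'b', 'd']
'c': index 0 in ['c', 'a', 'b', 'd'] -> ['c', 'a', 'b', 'd']
'd': index 3 in ['c', 'a', 'b', 'd'] -> ['d', 'c', 'a', 'b']
'a': index 2 in ['d', 'c', 'a', 'b'] -> ['a', 'd', 'c', 'b']
'c': index 2 in ['a', 'd', 'c', 'b'] -> ['c', 'a', 'd', 'b']
'b': index 3 in ['c', 'a', 'd', 'b'] -> ['b', 'c', 'a', 'd']
'b': index 0 in ['b', 'c', 'a', 'd'] -> ['b', 'c', 'a', 'd']
'b': index 0 in ['b', 'c', 'a', 'd'] -> ['b', 'c', 'a', 'd']


Output: [2, 0, 3, 2, 2, 3, 0, 0]


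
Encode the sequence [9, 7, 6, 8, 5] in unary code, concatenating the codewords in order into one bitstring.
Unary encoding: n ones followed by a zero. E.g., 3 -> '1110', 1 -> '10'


Encode each number as n ones followed by a terminating 0:
  9 -> 1111111110 (10 bits)
  7 -> 11111110 (8 bits)
  6 -> 1111110 (7 bits)
  8 -> 111111110 (9 bits)
  5 -> 111110 (6 bits)
Total length = 10 + 8 + 7 + 9 + 6 = 40 bits.

Unary([9, 7, 6, 8, 5]) = 1111111110111111101111110111111110111110 (40 bits)


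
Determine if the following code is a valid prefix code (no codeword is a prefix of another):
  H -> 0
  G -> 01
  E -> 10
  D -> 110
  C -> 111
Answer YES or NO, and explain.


Checking each pair (does one codeword prefix another?):
  H='0' vs G='01': prefix -- VIOLATION

NO -- this is NOT a valid prefix code. H (0) is a prefix of G (01).


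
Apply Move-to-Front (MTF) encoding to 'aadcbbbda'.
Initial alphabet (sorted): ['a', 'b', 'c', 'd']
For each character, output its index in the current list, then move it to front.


MTF encoding:
'a': index 0 in ['a', 'b', 'c', 'd'] -> ['a', 'b', 'c', 'd']
'a': index 0 in ['a', 'b', 'c', 'd'] -> ['a', 'b', 'c', 'd']
'd': index 3 in ['a', 'b', 'c', 'd'] -> ['d', 'a', 'b', 'c']
'c': index 3 in ['d', 'a', 'b', 'c'] -> ['c', 'd', 'a', 'b']
'b': index 3 in ['c', 'd', 'a', 'b'] -> ['b', 'c', 'd', 'a']
'b': index 0 in ['b', 'c', 'd', 'a'] -> ['b', 'c', 'd', 'a']
'b': index 0 in ['b', 'c', 'd', 'a'] -> ['b', 'c', 'd', 'a']
'd': index 2 in ['b', 'c', 'd', 'a'] -> ['d', 'b', 'c', 'a']
'a': index 3 in ['d', 'b', 'c', 'a'] -> ['a', 'd', 'b', 'c']


Output: [0, 0, 3, 3, 3, 0, 0, 2, 3]


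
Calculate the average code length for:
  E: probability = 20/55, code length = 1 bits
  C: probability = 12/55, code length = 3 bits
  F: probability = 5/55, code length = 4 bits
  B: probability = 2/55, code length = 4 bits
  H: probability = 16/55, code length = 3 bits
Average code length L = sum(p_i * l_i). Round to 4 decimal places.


Weighted contributions p_i * l_i:
  E: (20/55) * 1 = 20/55
  C: (12/55) * 3 = 36/55
  F: (5/55) * 4 = 20/55
  B: (2/55) * 4 = 8/55
  H: (16/55) * 3 = 48/55
Sum = (20 + 36 + 20 + 8 + 48)/55 = 132/55

L = 132/55 = 2.4000 bits/symbol


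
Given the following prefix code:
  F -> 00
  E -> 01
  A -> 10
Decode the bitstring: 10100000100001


Decoding step by step:
Bits 10 -> A
Bits 10 -> A
Bits 00 -> F
Bits 00 -> F
Bits 10 -> A
Bits 00 -> F
Bits 01 -> E


Decoded message: AAFFAFE
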